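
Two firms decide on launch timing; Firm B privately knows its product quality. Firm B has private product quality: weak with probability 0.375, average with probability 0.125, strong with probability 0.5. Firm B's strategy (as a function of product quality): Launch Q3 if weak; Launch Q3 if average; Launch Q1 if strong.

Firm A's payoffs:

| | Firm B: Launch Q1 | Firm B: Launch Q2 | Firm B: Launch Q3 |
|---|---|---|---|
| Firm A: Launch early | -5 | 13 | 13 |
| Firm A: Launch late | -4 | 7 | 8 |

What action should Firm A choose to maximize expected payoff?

E[Launch early] = 0.375·(13) + 0.125·(13) + 0.5·(-5) = 4
E[Launch late] = 0.375·(8) + 0.125·(8) + 0.5·(-4) = 2
Best response: Launch early (4 is the largest).

Launch early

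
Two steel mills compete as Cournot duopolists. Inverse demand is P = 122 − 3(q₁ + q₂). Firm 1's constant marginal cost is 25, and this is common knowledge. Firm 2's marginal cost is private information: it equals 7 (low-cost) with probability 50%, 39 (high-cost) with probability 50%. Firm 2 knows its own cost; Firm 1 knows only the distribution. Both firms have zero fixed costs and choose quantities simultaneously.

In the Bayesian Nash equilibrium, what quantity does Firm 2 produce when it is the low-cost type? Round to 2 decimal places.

13.89

Firm 2 with cost c maximizes (122 − 3(q₁+q₂) − c)·q₂, giving q₂(c) = (122 − c − 3q₁)/6.
E[c₂] = 0.5·7 + 0.5·39 = 23
Firm 1's FOC against E[q₂] yields q₁ = (122 − 2·25 + E[c₂])/9 = (122 − 50 + 23)/9 = 10.5556.
q₂(low-cost) = (122 − 7 − 3·10.5556)/6 = 13.8889.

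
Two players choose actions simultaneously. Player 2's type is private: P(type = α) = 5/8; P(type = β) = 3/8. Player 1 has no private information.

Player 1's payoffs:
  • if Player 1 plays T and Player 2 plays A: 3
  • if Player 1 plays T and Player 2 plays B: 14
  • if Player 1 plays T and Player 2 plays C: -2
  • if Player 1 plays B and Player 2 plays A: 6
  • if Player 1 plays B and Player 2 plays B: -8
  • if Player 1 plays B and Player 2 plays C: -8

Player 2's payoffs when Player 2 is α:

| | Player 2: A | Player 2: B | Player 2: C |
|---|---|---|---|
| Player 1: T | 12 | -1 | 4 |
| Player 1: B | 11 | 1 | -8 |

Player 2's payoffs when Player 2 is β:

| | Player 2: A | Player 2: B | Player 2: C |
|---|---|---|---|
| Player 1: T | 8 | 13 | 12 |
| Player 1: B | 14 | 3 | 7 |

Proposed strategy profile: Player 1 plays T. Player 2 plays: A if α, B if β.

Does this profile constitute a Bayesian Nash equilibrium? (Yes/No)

Player 1 plays T: E[T] = 5/8·(3) + 3/8·(14) = 57/8; E[B] = 3/4. Best-responding. ✓
Player 2 (type α), facing T: A gives 12, B gives -1, C gives 4. Proposed A is best. ✓
Player 2 (type β), facing T: A gives 8, B gives 13, C gives 12. Proposed B is best. ✓

Yes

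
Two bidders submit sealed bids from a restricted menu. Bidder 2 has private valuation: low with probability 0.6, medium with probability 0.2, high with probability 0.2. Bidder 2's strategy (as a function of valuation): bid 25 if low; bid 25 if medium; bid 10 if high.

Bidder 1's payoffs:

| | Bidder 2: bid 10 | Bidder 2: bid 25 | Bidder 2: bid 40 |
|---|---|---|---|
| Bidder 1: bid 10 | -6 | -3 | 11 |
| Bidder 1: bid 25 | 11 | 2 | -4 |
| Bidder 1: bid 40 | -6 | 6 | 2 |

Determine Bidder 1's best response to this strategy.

bid 25

E[bid 10] = 0.6·(-3) + 0.2·(-3) + 0.2·(-6) = -3.6
E[bid 25] = 0.6·(2) + 0.2·(2) + 0.2·(11) = 3.8
E[bid 40] = 0.6·(6) + 0.2·(6) + 0.2·(-6) = 3.6
Best response: bid 25 (3.8 is the largest).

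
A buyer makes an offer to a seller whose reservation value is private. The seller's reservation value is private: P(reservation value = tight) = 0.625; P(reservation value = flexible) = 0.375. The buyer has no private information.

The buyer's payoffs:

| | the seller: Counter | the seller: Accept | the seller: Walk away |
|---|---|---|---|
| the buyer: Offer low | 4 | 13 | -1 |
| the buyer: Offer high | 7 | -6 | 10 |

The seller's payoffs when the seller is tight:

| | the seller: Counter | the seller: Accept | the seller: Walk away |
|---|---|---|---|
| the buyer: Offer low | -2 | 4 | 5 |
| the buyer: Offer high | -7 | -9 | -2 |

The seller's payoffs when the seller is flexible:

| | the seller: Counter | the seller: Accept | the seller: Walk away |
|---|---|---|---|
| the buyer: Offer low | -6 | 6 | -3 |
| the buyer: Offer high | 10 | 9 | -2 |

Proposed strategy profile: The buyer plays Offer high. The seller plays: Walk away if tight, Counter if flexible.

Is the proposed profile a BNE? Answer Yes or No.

Yes

The buyer plays Offer high: E[Offer high] = 0.625·(10) + 0.375·(7) = 8.875; E[Offer low] = 0.875. Best-responding. ✓
The seller (reservation value tight), facing Offer high: Counter gives -7, Accept gives -9, Walk away gives -2. Proposed Walk away is best. ✓
The seller (reservation value flexible), facing Offer high: Counter gives 10, Accept gives 9, Walk away gives -2. Proposed Counter is best. ✓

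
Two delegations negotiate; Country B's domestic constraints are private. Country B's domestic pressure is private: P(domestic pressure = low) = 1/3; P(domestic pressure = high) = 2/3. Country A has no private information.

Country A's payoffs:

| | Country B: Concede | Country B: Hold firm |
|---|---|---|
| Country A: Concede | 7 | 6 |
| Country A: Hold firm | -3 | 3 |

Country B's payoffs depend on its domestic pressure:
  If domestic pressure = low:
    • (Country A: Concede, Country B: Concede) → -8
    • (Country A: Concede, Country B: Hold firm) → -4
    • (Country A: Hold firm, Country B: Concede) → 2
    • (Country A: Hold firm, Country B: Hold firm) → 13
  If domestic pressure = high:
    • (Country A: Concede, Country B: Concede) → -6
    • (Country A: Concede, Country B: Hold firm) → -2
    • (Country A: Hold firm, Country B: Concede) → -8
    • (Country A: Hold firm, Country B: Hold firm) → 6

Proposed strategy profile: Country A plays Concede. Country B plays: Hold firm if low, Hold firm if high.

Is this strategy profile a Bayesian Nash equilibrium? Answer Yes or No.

Yes

A profile is a BNE iff every type of every player is best-responding given beliefs about the other side.
Country A plays Concede: E[Concede] = 1/3·(6) + 2/3·(6) = 6; E[Hold firm] = 3. Best-responding. ✓
Country B (domestic pressure low), facing Concede: Concede gives -8, Hold firm gives -4. Proposed Hold firm is best. ✓
Country B (domestic pressure high), facing Concede: Concede gives -6, Hold firm gives -2. Proposed Hold firm is best. ✓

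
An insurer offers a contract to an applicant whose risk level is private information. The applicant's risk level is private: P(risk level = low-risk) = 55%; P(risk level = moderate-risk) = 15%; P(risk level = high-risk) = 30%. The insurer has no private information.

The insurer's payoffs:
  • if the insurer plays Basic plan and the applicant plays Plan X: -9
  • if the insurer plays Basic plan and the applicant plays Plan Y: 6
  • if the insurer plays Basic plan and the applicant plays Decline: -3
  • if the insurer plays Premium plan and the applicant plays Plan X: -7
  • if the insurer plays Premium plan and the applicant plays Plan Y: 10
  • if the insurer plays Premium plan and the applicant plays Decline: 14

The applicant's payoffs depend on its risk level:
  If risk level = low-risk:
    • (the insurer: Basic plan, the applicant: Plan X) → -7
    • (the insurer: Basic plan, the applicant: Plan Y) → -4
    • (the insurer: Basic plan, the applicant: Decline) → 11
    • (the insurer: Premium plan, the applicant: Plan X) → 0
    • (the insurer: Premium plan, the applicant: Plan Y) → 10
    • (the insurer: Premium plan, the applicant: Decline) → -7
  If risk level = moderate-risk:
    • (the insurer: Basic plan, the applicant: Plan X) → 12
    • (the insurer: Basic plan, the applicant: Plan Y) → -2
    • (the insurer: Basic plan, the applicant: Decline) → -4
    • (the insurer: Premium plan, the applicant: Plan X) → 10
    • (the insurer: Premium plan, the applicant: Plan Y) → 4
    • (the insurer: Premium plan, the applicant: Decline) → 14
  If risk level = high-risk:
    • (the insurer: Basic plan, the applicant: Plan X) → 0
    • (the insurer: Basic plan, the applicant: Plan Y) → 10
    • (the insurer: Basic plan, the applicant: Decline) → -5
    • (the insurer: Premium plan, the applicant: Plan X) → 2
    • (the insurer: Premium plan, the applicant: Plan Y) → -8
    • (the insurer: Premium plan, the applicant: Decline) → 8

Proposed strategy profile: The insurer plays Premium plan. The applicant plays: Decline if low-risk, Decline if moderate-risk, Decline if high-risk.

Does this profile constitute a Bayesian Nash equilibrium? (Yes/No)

No

A profile is a BNE iff every type of every player is best-responding given beliefs about the other side.
The insurer plays Premium plan: E[Premium plan] = 0.55·(14) + 0.15·(14) + 0.3·(14) = 14; E[Basic plan] = -3. Best-responding. ✓
The applicant (risk level low-risk), facing Premium plan: Plan X gives 0, Plan Y gives 10, Decline gives -7. Proposed Decline is not best — profitable deviation exists. ✗
The applicant (risk level moderate-risk), facing Premium plan: Plan X gives 10, Plan Y gives 4, Decline gives 14. Proposed Decline is best. ✓
The applicant (risk level high-risk), facing Premium plan: Plan X gives 2, Plan Y gives -8, Decline gives 8. Proposed Decline is best. ✓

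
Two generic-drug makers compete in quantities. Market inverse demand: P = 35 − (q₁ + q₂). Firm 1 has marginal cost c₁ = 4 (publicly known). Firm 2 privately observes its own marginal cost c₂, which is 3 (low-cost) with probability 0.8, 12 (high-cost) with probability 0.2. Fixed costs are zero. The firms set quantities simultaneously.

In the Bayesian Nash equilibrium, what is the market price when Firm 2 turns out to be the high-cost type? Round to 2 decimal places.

18.20

Type-c best response for Firm 2: q₂(c) = (35 − c)/2 − q₁/2.
Firm 1 maximizes expected profit; its first-order condition is 35 − 2q₁ − E[q₂] − 4 = 0.
Substituting E[q₂] and solving: E[c₂] = 4.8, so q₁ = (35 − 2·4 + 4.8)/3 = 10.6.
q₂(high-cost) = 6.2, so P = 35 − (10.6 + 6.2) = 18.2.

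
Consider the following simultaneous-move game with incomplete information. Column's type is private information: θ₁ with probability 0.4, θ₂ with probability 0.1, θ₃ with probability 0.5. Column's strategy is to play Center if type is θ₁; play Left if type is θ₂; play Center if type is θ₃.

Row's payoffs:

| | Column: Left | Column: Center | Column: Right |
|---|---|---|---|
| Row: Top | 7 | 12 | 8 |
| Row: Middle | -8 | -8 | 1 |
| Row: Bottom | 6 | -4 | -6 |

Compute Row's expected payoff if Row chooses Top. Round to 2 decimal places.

11.50

Take the expectation over Column's type, weighting each type's action by its prior probability.
E[Top] = 0.4·12 + 0.1·7 + 0.5·12 = 4.8 + 0.7 + 6 = 11.5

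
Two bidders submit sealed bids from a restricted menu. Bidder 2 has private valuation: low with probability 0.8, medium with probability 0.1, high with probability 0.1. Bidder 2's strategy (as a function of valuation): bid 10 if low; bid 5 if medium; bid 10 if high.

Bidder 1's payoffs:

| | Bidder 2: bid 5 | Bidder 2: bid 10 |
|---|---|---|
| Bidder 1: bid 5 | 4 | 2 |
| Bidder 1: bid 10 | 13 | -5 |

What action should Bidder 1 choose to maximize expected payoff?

E[bid 5] = 0.8·(2) + 0.1·(4) + 0.1·(2) = 2.2
E[bid 10] = 0.8·(-5) + 0.1·(13) + 0.1·(-5) = -3.2
Best response: bid 5 (2.2 is the largest).

bid 5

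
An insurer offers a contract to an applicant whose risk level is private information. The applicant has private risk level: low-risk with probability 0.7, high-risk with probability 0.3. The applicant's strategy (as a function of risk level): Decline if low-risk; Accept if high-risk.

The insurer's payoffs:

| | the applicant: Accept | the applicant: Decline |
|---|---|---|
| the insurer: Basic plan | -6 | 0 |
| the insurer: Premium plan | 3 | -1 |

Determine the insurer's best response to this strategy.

E[Basic plan] = 0.7·(0) + 0.3·(-6) = -1.8
E[Premium plan] = 0.7·(-1) + 0.3·(3) = 0.2
Best response: Premium plan (0.2 is the largest).

Premium plan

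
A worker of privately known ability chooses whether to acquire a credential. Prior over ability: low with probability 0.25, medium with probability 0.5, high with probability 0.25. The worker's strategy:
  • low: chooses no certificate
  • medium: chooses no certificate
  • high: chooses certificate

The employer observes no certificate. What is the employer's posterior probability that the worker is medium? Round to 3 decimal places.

0.667

P(no certificate) = 0.25·1 + 0.5·1 + 0.25·0 = 0.75
P(medium | no certificate) = (0.5·1) / 0.75 = 0.5 / 0.75 = 0.666667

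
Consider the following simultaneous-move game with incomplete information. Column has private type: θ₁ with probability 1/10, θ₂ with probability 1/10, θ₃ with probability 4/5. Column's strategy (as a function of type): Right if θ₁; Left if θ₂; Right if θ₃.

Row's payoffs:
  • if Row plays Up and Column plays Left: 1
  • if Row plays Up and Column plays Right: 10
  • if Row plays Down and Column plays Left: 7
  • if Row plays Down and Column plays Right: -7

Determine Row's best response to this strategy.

Up

Compute Row's expected payoff for each action, taking the expectation over Column's type.
E[Up] = 1/10·(10) + 1/10·(1) + 4/5·(10) = 91/10
E[Down] = 1/10·(-7) + 1/10·(7) + 4/5·(-7) = -28/5
Best response: Up (91/10 is the largest).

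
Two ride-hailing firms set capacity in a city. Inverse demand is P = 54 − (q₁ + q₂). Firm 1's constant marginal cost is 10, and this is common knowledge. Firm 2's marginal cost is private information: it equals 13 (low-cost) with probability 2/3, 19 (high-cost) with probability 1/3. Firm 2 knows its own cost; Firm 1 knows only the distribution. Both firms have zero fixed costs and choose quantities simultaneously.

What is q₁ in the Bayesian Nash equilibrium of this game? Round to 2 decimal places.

Each type of Firm 2 best-responds to q₁; Firm 1 best-responds to the expected q₂ over Firm 2's types.
Firm 2 with cost c maximizes (54 − (q₁+q₂) − c)·q₂, giving q₂(c) = (54 − c − q₁)/2.
E[c₂] = 2/3·13 + 1/3·19 = 15
Firm 1's FOC against E[q₂] yields q₁ = (54 − 2·10 + E[c₂])/3 = (54 − 20 + 15)/3 = 16.3333.

16.33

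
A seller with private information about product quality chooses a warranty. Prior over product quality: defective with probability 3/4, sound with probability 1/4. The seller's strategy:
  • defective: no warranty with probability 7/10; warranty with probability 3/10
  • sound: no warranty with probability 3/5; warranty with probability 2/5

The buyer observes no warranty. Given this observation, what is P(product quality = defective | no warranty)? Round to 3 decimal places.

0.778

Apply Bayes' rule using the sender's strategy as the likelihood.
P(no warranty) = (3/4)·(7/10) + (1/4)·(3/5) = 27/40
P(defective | no warranty) = ((3/4)·(7/10)) / (27/40) = (21/40) / (27/40) = 7/9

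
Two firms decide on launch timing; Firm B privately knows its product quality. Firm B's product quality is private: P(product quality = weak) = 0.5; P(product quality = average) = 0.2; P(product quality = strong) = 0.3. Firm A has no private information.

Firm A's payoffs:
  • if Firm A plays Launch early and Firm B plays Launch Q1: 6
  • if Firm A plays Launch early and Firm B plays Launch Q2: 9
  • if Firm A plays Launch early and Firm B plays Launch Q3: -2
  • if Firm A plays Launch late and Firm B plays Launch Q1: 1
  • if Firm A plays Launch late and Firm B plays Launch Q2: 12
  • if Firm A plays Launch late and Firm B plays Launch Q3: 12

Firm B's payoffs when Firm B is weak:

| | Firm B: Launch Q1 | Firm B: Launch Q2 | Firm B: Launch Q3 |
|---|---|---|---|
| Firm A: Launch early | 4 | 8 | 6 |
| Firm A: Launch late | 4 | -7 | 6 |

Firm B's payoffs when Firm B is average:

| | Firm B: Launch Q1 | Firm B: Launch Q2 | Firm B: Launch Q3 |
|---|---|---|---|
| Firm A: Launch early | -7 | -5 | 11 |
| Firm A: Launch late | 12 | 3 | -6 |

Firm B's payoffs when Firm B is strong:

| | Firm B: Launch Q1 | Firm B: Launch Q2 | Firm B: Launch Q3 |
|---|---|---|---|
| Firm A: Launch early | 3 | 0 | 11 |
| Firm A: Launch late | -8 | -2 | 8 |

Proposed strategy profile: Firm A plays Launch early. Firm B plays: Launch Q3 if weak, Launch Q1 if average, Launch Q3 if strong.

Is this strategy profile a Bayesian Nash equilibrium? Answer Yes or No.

No

Firm A plays Launch early: E[Launch early] = 0.5·(-2) + 0.2·(6) + 0.3·(-2) = -0.4; E[Launch late] = 9.8. Not best-responding. ✗
Firm B (product quality weak), facing Launch early: Launch Q1 gives 4, Launch Q2 gives 8, Launch Q3 gives 6. Proposed Launch Q3 is not best — profitable deviation exists. ✗
Firm B (product quality average), facing Launch early: Launch Q1 gives -7, Launch Q2 gives -5, Launch Q3 gives 11. Proposed Launch Q1 is not best — profitable deviation exists. ✗
Firm B (product quality strong), facing Launch early: Launch Q1 gives 3, Launch Q2 gives 0, Launch Q3 gives 11. Proposed Launch Q3 is best. ✓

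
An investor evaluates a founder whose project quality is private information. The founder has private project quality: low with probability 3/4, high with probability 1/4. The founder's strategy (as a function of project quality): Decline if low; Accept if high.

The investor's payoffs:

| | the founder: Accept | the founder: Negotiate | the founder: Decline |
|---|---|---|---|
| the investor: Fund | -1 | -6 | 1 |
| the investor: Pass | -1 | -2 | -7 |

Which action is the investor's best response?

Fund

E[Fund] = 3/4·(1) + 1/4·(-1) = 1/2
E[Pass] = 3/4·(-7) + 1/4·(-1) = -11/2
Best response: Fund (1/2 is the largest).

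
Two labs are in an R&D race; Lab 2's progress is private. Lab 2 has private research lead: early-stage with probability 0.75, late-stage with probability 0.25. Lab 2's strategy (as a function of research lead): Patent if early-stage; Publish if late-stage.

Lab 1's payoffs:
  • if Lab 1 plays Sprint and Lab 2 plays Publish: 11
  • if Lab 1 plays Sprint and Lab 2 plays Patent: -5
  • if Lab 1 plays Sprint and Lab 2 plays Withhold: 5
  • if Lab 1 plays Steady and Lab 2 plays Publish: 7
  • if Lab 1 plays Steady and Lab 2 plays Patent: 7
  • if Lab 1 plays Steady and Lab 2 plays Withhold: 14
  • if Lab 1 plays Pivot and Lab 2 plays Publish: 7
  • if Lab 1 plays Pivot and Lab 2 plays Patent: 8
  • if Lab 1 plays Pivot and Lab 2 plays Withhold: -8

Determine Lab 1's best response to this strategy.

Pivot

E[Sprint] = 0.75·(-5) + 0.25·(11) = -1
E[Steady] = 0.75·(7) + 0.25·(7) = 7
E[Pivot] = 0.75·(8) + 0.25·(7) = 7.75
Best response: Pivot (7.75 is the largest).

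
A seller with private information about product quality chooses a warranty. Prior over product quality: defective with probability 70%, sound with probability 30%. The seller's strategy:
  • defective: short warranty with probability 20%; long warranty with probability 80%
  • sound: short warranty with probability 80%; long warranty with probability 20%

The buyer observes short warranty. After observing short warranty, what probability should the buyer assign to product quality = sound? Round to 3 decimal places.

Apply Bayes' rule using the sender's strategy as the likelihood.
P(short warranty) = 0.7·0.2 + 0.3·0.8 = 0.38
P(sound | short warranty) = (0.3·0.8) / 0.38 = 0.24 / 0.38 = 0.631579

0.632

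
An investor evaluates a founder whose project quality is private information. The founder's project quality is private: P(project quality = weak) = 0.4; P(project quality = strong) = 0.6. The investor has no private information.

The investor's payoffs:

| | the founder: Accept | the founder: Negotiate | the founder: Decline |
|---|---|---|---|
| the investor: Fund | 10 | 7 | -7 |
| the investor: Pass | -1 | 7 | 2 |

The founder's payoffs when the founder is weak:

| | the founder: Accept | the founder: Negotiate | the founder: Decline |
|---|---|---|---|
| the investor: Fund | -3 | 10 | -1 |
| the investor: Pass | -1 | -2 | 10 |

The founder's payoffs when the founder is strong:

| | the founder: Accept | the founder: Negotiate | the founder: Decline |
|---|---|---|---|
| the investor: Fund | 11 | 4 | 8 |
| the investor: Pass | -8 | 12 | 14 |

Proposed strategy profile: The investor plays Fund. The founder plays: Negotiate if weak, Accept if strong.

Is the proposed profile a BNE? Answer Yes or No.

Yes

A profile is a BNE iff every type of every player is best-responding given beliefs about the other side.
The investor plays Fund: E[Fund] = 0.4·(7) + 0.6·(10) = 8.8; E[Pass] = 2.2. Best-responding. ✓
The founder (project quality weak), facing Fund: Accept gives -3, Negotiate gives 10, Decline gives -1. Proposed Negotiate is best. ✓
The founder (project quality strong), facing Fund: Accept gives 11, Negotiate gives 4, Decline gives 8. Proposed Accept is best. ✓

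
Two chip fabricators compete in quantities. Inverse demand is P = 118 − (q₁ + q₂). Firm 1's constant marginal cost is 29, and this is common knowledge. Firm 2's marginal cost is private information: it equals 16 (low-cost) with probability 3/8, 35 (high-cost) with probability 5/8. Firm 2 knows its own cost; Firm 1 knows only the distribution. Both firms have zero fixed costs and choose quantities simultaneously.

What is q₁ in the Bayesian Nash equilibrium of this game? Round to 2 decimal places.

29.29

Firm 2 with cost c maximizes (118 − (q₁+q₂) − c)·q₂, giving q₂(c) = (118 − c − q₁)/2.
E[c₂] = 3/8·16 + 5/8·35 = 27.875
Firm 1's FOC against E[q₂] yields q₁ = (118 − 2·29 + E[c₂])/3 = (118 − 58 + 27.875)/3 = 29.2917.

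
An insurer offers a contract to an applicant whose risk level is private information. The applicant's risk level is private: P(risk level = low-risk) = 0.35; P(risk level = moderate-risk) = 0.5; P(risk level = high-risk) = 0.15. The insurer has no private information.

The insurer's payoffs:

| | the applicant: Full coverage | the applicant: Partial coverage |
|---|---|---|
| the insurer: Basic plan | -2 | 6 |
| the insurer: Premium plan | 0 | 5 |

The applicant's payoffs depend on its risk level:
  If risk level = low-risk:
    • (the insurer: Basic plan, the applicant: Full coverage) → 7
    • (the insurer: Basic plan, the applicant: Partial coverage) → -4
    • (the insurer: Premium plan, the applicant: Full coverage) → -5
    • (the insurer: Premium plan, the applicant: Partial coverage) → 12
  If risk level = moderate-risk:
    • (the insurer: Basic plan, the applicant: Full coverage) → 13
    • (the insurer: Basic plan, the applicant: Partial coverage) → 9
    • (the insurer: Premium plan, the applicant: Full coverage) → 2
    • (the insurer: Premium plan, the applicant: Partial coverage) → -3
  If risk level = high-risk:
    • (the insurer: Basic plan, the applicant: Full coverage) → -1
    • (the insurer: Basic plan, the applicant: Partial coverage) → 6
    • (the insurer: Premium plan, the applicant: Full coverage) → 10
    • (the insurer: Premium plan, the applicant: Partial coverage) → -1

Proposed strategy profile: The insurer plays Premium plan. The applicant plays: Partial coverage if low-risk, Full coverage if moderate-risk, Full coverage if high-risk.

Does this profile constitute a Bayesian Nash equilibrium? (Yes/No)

Yes

The insurer plays Premium plan: E[Premium plan] = 0.35·(5) + 0.5·(0) + 0.15·(0) = 1.75; E[Basic plan] = 0.8. Best-responding. ✓
The applicant (risk level low-risk), facing Premium plan: Full coverage gives -5, Partial coverage gives 12. Proposed Partial coverage is best. ✓
The applicant (risk level moderate-risk), facing Premium plan: Full coverage gives 2, Partial coverage gives -3. Proposed Full coverage is best. ✓
The applicant (risk level high-risk), facing Premium plan: Full coverage gives 10, Partial coverage gives -1. Proposed Full coverage is best. ✓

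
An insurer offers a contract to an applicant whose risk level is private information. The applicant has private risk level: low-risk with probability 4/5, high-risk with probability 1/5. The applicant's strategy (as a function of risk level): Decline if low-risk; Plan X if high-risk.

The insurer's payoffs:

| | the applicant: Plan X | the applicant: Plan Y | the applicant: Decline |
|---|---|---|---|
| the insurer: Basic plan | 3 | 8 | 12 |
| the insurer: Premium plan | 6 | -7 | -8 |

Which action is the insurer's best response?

Basic plan

E[Basic plan] = 4/5·(12) + 1/5·(3) = 51/5
E[Premium plan] = 4/5·(-8) + 1/5·(6) = -26/5
Best response: Basic plan (51/5 is the largest).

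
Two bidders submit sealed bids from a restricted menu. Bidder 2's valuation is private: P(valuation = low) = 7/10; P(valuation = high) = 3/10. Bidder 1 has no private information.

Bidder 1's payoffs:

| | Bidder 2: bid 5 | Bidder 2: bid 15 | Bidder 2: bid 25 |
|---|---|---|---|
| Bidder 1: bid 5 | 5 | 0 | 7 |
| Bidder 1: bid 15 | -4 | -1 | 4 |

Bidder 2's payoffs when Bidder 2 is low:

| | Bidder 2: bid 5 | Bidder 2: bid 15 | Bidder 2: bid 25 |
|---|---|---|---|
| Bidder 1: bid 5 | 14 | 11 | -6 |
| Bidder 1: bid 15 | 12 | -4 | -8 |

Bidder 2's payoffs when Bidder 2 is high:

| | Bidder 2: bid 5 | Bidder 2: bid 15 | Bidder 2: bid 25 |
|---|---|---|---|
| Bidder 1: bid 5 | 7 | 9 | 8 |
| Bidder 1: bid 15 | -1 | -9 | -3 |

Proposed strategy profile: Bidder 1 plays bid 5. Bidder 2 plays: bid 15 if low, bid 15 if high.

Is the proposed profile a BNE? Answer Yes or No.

Bidder 1 plays bid 5: E[bid 5] = 7/10·(0) + 3/10·(0) = 0; E[bid 15] = -1. Best-responding. ✓
Bidder 2 (valuation low), facing bid 5: bid 5 gives 14, bid 15 gives 11, bid 25 gives -6. Proposed bid 15 is not best — profitable deviation exists. ✗
Bidder 2 (valuation high), facing bid 5: bid 5 gives 7, bid 15 gives 9, bid 25 gives 8. Proposed bid 15 is best. ✓

No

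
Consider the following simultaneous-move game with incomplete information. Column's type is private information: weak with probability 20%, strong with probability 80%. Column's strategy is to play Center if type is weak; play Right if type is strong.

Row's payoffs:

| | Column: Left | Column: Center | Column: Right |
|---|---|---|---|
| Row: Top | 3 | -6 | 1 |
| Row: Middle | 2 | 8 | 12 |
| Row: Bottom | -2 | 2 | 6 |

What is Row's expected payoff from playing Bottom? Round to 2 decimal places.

5.20

E[Bottom] = 0.2·2 + 0.8·6 = 0.4 + 4.8 = 5.2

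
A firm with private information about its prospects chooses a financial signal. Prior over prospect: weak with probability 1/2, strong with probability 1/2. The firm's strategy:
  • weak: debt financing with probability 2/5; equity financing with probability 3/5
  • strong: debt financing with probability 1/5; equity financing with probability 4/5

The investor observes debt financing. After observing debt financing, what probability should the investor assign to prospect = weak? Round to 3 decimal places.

0.667

P(debt financing) = (1/2)·(2/5) + (1/2)·(1/5) = 3/10
P(weak | debt financing) = ((1/2)·(2/5)) / (3/10) = (1/5) / (3/10) = 2/3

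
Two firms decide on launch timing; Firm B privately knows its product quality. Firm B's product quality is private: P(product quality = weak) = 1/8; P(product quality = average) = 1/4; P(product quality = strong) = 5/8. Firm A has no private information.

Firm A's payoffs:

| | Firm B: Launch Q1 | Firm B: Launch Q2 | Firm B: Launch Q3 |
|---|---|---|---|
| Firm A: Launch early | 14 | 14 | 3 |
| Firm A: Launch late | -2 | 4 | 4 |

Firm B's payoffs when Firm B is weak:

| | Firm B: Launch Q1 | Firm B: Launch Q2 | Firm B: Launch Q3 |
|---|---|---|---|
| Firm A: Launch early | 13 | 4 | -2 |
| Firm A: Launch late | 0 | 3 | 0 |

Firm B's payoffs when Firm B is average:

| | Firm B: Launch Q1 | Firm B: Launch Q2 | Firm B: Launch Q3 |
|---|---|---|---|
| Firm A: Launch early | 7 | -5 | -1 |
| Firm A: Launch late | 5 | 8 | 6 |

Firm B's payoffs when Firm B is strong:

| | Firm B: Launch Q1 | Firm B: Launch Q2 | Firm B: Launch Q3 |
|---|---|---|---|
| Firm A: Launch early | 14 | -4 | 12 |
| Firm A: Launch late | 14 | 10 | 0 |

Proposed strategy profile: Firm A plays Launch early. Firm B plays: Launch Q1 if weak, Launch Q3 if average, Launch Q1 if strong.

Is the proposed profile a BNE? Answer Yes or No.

Firm A plays Launch early: E[Launch early] = 1/8·(14) + 1/4·(3) + 5/8·(14) = 45/4; E[Launch late] = -1/2. Best-responding. ✓
Firm B (product quality weak), facing Launch early: Launch Q1 gives 13, Launch Q2 gives 4, Launch Q3 gives -2. Proposed Launch Q1 is best. ✓
Firm B (product quality average), facing Launch early: Launch Q1 gives 7, Launch Q2 gives -5, Launch Q3 gives -1. Proposed Launch Q3 is not best — profitable deviation exists. ✗
Firm B (product quality strong), facing Launch early: Launch Q1 gives 14, Launch Q2 gives -4, Launch Q3 gives 12. Proposed Launch Q1 is best. ✓

No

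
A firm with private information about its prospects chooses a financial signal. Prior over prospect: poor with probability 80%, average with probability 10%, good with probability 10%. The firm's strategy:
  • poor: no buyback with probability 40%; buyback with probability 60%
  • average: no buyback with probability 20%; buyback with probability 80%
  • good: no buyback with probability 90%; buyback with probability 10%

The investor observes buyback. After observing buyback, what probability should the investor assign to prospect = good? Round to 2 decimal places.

P(buyback) = 0.8·0.6 + 0.1·0.8 + 0.1·0.1 = 0.57
P(good | buyback) = (0.1·0.1) / 0.57 = 0.01 / 0.57 = 0.0175439

0.02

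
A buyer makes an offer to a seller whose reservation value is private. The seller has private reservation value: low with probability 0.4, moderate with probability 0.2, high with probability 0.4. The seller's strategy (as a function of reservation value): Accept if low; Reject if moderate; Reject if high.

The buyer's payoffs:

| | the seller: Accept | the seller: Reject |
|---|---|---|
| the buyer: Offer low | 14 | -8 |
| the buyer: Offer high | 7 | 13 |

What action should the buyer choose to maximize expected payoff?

Offer high

Compute the buyer's expected payoff for each action, taking the expectation over the seller's type.
E[Offer low] = 0.4·(14) + 0.2·(-8) + 0.4·(-8) = 0.8
E[Offer high] = 0.4·(7) + 0.2·(13) + 0.4·(13) = 10.6
Best response: Offer high (10.6 is the largest).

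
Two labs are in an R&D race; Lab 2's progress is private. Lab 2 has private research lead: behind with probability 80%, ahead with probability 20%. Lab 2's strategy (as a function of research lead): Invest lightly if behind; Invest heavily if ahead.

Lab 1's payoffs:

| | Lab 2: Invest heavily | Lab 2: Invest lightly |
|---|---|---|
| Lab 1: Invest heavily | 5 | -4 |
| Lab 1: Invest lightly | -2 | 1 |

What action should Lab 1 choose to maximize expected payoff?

E[Invest heavily] = 0.8·(-4) + 0.2·(5) = -2.2
E[Invest lightly] = 0.8·(1) + 0.2·(-2) = 0.4
Best response: Invest lightly (0.4 is the largest).

Invest lightly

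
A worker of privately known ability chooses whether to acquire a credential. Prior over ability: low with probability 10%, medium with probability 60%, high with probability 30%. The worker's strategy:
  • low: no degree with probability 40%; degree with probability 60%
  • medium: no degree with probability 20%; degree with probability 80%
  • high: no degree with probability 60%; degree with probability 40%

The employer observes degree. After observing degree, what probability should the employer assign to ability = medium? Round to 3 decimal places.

P(degree) = 0.1·0.6 + 0.6·0.8 + 0.3·0.4 = 0.66
P(medium | degree) = (0.6·0.8) / 0.66 = 0.48 / 0.66 = 0.727273

0.727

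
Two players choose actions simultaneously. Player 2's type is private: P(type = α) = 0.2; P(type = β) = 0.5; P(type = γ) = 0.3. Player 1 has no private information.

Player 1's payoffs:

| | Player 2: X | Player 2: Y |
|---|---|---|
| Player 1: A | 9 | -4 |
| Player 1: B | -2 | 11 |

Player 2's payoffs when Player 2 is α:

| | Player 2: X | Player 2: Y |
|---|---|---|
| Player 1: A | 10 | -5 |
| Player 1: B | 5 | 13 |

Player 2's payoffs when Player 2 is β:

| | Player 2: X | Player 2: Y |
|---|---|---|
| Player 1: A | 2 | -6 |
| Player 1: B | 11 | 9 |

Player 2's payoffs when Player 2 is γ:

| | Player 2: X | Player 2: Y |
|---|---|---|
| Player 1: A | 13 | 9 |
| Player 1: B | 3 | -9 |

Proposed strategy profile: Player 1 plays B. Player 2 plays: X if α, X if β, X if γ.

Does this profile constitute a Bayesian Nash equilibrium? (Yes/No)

A profile is a BNE iff every type of every player is best-responding given beliefs about the other side.
Player 1 plays B: E[B] = 0.2·(-2) + 0.5·(-2) + 0.3·(-2) = -2; E[A] = 9. Not best-responding. ✗
Player 2 (type α), facing B: X gives 5, Y gives 13. Proposed X is not best — profitable deviation exists. ✗
Player 2 (type β), facing B: X gives 11, Y gives 9. Proposed X is best. ✓
Player 2 (type γ), facing B: X gives 3, Y gives -9. Proposed X is best. ✓

No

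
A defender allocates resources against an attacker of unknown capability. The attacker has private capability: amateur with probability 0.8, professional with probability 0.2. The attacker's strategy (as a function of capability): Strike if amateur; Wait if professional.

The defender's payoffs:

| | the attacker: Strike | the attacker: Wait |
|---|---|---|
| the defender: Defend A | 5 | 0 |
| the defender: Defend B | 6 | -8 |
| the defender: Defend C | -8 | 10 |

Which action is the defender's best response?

Defend A

E[Defend A] = 0.8·(5) + 0.2·(0) = 4
E[Defend B] = 0.8·(6) + 0.2·(-8) = 3.2
E[Defend C] = 0.8·(-8) + 0.2·(10) = -4.4
Best response: Defend A (4 is the largest).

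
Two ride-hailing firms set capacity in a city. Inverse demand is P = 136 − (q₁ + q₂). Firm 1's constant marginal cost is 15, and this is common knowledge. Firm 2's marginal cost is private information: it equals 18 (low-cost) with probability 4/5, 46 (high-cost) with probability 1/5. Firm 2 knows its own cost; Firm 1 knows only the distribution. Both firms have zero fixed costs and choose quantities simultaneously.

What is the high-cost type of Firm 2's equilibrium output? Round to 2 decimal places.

23.40

Type-c best response for Firm 2: q₂(c) = (136 − c)/2 − q₁/2.
Firm 1 maximizes expected profit; its first-order condition is 136 − 2q₁ − E[q₂] − 15 = 0.
Substituting E[q₂] and solving: E[c₂] = 23.6, so q₁ = (136 − 2·15 + 23.6)/3 = 43.2.
q₂(high-cost) = (136 − 46 − 43.2)/2 = 23.4.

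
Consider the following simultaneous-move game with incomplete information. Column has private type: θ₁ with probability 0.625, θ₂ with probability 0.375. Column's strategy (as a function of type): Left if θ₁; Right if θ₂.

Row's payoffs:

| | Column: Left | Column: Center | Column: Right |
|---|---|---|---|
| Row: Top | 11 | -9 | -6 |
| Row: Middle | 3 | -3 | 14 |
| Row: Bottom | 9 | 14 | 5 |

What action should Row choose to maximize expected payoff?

Bottom

E[Top] = 0.625·(11) + 0.375·(-6) = 4.625
E[Middle] = 0.625·(3) + 0.375·(14) = 7.125
E[Bottom] = 0.625·(9) + 0.375·(5) = 7.5
Best response: Bottom (7.5 is the largest).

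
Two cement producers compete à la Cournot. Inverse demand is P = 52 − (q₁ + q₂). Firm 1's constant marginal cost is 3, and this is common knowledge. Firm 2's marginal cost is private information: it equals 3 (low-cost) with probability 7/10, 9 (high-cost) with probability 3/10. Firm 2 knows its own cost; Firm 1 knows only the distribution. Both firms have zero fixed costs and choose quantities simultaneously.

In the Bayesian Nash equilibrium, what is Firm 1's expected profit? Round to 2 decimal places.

286.74

Type-c best response for Firm 2: q₂(c) = (52 − c)/2 − q₁/2.
Firm 1 maximizes expected profit; its first-order condition is 52 − 2q₁ − E[q₂] − 3 = 0.
Substituting E[q₂] and solving: E[c₂] = 4.8, so q₁ = (52 − 2·3 + 4.8)/3 = 16.9333.
E[P] = 52 − (q₁ + E[q₂]) = 19.9333; Firm 1's expected profit = (E[P] − 3)·q₁ = (19.9333 − 3)·16.9333 = 286.738.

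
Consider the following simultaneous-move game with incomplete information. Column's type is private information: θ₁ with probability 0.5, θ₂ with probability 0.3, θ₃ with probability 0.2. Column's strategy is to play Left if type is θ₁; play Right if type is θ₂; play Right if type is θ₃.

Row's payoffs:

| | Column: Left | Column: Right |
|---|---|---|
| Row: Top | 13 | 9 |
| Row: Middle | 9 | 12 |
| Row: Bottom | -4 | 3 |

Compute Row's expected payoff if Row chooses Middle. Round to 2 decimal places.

10.50

Take the expectation over Column's type, weighting each type's action by its prior probability.
E[Middle] = 0.5·9 + 0.3·12 + 0.2·12 = 4.5 + 3.6 + 2.4 = 10.5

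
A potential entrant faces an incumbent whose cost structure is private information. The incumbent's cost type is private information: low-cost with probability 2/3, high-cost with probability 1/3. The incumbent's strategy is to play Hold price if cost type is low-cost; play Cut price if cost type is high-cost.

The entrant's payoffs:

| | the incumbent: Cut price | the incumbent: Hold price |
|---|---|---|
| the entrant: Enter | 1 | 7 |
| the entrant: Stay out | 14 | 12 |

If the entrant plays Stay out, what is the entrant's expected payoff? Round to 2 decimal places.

12.67

Take the expectation over the incumbent's cost type, weighting each type's action by its prior probability.
E[Stay out] = 2/3·12 + 1/3·14 = 8 + 14/3 = 38/3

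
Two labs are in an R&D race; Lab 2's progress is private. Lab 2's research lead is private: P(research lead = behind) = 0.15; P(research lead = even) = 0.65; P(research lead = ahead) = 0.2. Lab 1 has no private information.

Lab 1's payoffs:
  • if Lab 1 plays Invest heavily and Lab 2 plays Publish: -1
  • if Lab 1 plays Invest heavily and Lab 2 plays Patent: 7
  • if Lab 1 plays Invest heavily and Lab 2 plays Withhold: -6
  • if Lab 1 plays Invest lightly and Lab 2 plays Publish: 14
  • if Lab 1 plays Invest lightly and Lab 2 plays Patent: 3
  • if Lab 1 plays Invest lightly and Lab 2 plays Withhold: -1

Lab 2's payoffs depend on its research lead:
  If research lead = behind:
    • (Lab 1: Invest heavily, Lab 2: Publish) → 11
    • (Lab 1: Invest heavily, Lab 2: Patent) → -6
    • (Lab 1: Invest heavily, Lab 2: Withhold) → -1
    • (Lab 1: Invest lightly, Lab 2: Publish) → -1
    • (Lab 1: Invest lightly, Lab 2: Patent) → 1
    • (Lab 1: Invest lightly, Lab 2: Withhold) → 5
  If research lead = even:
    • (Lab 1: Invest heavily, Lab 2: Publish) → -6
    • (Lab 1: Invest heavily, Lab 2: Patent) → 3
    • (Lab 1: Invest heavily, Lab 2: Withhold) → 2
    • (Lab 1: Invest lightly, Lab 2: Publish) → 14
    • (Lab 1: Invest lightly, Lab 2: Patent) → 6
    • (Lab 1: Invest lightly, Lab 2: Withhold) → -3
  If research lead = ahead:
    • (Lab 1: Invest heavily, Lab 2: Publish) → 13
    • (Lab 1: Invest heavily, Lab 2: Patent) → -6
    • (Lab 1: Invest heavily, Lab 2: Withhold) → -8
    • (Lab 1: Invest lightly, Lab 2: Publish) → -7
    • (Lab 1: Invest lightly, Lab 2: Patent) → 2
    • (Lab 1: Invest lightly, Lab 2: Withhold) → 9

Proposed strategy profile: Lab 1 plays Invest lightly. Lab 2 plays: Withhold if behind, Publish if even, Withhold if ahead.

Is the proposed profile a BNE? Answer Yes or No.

Lab 1 plays Invest lightly: E[Invest lightly] = 0.15·(-1) + 0.65·(14) + 0.2·(-1) = 8.75; E[Invest heavily] = -2.75. Best-responding. ✓
Lab 2 (research lead behind), facing Invest lightly: Publish gives -1, Patent gives 1, Withhold gives 5. Proposed Withhold is best. ✓
Lab 2 (research lead even), facing Invest lightly: Publish gives 14, Patent gives 6, Withhold gives -3. Proposed Publish is best. ✓
Lab 2 (research lead ahead), facing Invest lightly: Publish gives -7, Patent gives 2, Withhold gives 9. Proposed Withhold is best. ✓

Yes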